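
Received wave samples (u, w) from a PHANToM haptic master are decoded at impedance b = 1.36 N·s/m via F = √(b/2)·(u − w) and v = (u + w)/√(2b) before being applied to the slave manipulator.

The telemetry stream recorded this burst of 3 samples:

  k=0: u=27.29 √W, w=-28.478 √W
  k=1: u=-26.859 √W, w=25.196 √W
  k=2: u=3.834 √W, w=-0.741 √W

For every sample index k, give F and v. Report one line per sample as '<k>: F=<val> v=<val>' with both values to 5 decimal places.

0: F=45.98747 v=-0.72033
1: F=-42.92565 v=-1.00834
2: F=3.77264 v=1.87541

k=0: u−w=55.76800, u+w=-1.18800; √(b/2)=0.82462, √(2b)=1.64924; F=0.82462×55.768=45.98747, v=-1.18800/1.64924=-0.72033
k=1: u−w=-52.05500, u+w=-1.66300; √(b/2)=0.82462, √(2b)=1.64924; F=0.82462×(-52.055)=-42.92565, v=-1.66300/1.64924=-1.00834
k=2: u−w=4.57500, u+w=3.09300; √(b/2)=0.82462, √(2b)=1.64924; F=0.82462×4.575=3.77264, v=3.09300/1.64924=1.87541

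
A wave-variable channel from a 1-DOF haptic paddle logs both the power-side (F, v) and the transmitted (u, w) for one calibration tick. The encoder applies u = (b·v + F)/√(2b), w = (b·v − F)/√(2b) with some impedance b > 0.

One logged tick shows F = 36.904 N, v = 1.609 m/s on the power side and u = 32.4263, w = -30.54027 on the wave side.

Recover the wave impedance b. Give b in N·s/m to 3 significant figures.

u + w = 1.88603;  u + w = √(2b)·v, so √(2b) = 1.88603/1.609 = 1.17218.
b = (√(2b))²/2 = 1.37399/2 = 0.68700.
(Check via u − w = 2F/√(2b): u − w = 62.96657, 2F/√(2b) = 62.96669.)

b = 0.687 N·s/m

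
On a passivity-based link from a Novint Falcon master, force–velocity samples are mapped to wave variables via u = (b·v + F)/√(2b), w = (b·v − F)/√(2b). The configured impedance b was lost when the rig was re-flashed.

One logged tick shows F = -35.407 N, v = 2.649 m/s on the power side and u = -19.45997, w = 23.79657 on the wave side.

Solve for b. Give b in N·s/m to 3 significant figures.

b = 1.34 N·s/m

u + w = 4.3366;  u + w = √(2b)·v, so √(2b) = 4.3366/2.649 = 1.6371.
b = (√(2b))²/2 = 2.6800/2 = 1.3400.
(Check via u − w = 2F/√(2b): u − w = -43.2565, 2F/√(2b) = -43.2565.)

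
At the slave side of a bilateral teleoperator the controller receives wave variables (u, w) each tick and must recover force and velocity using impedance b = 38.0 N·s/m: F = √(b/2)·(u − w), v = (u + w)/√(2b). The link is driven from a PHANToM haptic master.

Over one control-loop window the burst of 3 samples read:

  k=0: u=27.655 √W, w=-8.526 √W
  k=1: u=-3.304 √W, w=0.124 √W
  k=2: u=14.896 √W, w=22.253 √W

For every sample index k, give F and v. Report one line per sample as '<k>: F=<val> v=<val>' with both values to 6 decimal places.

0: F=157.709323 v=2.194247
1: F=-14.942306 v=-0.364771
2: F=-32.068420 v=4.261283

k=0: u−w=36.181000, u+w=19.129000; √(b/2)=4.358899, √(2b)=8.717798; F=4.358899×36.181=157.709323, v=19.129000/8.717798=2.194247
k=1: u−w=-3.428000, u+w=-3.180000; √(b/2)=4.358899, √(2b)=8.717798; F=4.358899×(-3.428)=-14.942306, v=-3.180000/8.717798=-0.364771
k=2: u−w=-7.357000, u+w=37.149000; √(b/2)=4.358899, √(2b)=8.717798; F=4.358899×(-7.357)=-32.068420, v=37.149000/8.717798=4.261283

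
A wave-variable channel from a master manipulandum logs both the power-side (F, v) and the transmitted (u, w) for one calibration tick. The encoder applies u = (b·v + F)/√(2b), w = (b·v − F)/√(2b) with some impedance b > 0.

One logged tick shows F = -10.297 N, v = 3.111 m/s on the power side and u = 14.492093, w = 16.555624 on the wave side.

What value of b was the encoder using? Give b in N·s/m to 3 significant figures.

u + w = 31.047717;  u + w = √(2b)·v, so √(2b) = 31.047717/3.111 = 9.979980.
b = (√(2b))²/2 = 99.599996/2 = 49.799998.
(Check via u − w = 2F/√(2b): u − w = -2.063531, 2F/√(2b) = -2.063531.)

b = 49.8 N·s/m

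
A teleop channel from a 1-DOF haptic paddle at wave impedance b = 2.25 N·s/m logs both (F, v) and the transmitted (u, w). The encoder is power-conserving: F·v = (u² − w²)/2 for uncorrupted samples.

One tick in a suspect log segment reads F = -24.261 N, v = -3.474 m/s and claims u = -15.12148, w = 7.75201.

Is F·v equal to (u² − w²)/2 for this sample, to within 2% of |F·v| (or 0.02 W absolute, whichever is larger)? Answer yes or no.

F·v = (-24.261)×(-3.474) = 84.28271 W.
(u² − w²)/2 = (228.65916 − 60.09366)/2 = 84.28275 W.
|Δ| = 0.00004;  2% of max(1, |F·v|) = 1.68565.

yes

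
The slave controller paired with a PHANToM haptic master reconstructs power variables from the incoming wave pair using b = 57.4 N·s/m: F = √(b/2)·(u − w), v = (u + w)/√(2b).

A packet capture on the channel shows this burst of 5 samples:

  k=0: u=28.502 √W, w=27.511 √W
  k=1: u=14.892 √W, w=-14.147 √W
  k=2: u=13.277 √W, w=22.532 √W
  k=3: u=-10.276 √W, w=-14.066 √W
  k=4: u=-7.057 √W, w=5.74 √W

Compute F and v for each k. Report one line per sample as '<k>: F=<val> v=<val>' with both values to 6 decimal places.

k=0: u−w=0.991000, u+w=56.013000; √(b/2)=5.357238, √(2b)=10.714476; F=5.357238×0.991=5.309023, v=56.013000/10.714476=5.227787
k=1: u−w=29.039000, u+w=0.745000; √(b/2)=5.357238, √(2b)=10.714476; F=5.357238×29.039=155.568837, v=0.745000/10.714476=0.069532
k=2: u−w=-9.255000, u+w=35.809000; √(b/2)=5.357238, √(2b)=10.714476; F=5.357238×(-9.255)=-49.581239, v=35.809000/10.714476=3.342114
k=3: u−w=3.790000, u+w=-24.342000; √(b/2)=5.357238, √(2b)=10.714476; F=5.357238×3.79=20.303932, v=-24.342000/10.714476=-2.271880
k=4: u−w=-12.797000, u+w=-1.317000; √(b/2)=5.357238, √(2b)=10.714476; F=5.357238×(-12.797)=-68.556576, v=-1.317000/10.714476=-0.122918

0: F=5.309023 v=5.227787
1: F=155.568837 v=0.069532
2: F=-49.581239 v=3.342114
3: F=20.303932 v=-2.271880
4: F=-68.556576 v=-0.122918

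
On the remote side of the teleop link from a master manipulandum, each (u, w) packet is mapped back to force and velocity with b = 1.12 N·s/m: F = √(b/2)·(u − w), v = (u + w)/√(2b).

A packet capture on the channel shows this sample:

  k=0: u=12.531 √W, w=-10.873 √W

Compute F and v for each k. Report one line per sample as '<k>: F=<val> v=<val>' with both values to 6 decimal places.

0: F=17.513950 v=1.107798

k=0: u−w=23.404000, u+w=1.658000; √(b/2)=0.748331, √(2b)=1.496663; F=0.748331×23.404=17.513950, v=1.658000/1.496663=1.107798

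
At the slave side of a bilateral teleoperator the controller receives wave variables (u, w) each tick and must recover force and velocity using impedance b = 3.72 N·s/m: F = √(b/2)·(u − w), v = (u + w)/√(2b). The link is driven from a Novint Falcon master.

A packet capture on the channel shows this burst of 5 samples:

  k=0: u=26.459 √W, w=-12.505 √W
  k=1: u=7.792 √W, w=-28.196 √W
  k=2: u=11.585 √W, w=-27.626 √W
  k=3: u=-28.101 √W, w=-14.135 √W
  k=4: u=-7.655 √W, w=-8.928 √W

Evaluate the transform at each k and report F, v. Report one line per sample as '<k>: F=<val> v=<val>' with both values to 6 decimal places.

0: F=53.139811 v=5.115785
1: F=49.081088 v=-7.480469
2: F=53.476674 v=-5.880916
3: F=-19.047085 v=-15.484469
4: F=1.736141 v=-6.079623

k=0: u−w=38.964000, u+w=13.954000; √(b/2)=1.363818, √(2b)=2.727636; F=1.363818×38.964=53.139811, v=13.954000/2.727636=5.115785
k=1: u−w=35.988000, u+w=-20.404000; √(b/2)=1.363818, √(2b)=2.727636; F=1.363818×35.988=49.081088, v=-20.404000/2.727636=-7.480469
k=2: u−w=39.211000, u+w=-16.041000; √(b/2)=1.363818, √(2b)=2.727636; F=1.363818×39.211=53.476674, v=-16.041000/2.727636=-5.880916
k=3: u−w=-13.966000, u+w=-42.236000; √(b/2)=1.363818, √(2b)=2.727636; F=1.363818×(-13.966)=-19.047085, v=-42.236000/2.727636=-15.484469
k=4: u−w=1.273000, u+w=-16.583000; √(b/2)=1.363818, √(2b)=2.727636; F=1.363818×1.273=1.736141, v=-16.583000/2.727636=-6.079623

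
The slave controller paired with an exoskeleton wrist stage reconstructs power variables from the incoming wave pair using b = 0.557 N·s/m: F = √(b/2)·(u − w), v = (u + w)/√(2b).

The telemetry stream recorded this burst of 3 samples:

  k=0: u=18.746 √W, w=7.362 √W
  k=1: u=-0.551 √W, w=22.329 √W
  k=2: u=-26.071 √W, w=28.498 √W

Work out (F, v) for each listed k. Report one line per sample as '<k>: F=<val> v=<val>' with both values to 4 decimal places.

k=0: u−w=11.3840, u+w=26.1080; √(b/2)=0.5277, √(2b)=1.0555; F=0.5277×11.384=6.0077, v=26.1080/1.0555=24.7361
k=1: u−w=-22.8800, u+w=21.7780; √(b/2)=0.5277, √(2b)=1.0555; F=0.5277×(-22.88)=-12.0745, v=21.7780/1.0555=20.6336
k=2: u−w=-54.5690, u+w=2.4270; √(b/2)=0.5277, √(2b)=1.0555; F=0.5277×(-54.569)=-28.7978, v=2.4270/1.0555=2.2995

0: F=6.0077 v=24.7361
1: F=-12.0745 v=20.6336
2: F=-28.7978 v=2.2995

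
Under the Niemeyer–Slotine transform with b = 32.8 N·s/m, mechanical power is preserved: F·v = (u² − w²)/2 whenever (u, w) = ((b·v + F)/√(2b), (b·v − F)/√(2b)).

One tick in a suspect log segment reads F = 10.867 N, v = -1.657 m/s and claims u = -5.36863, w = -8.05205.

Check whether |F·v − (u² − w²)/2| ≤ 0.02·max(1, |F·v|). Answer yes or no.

yes

F·v = 10.867×(-1.657) = -18.00662 W.
(u² − w²)/2 = (28.82219 − 64.83551)/2 = -18.00666 W.
|Δ| = 0.00004;  2% of max(1, |F·v|) = 0.36013.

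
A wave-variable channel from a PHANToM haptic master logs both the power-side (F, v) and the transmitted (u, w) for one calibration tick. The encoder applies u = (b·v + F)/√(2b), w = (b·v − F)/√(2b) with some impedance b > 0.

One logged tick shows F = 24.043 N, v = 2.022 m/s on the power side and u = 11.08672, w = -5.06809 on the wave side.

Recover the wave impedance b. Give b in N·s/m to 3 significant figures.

u + w = 6.0186;  u + w = √(2b)·v, so √(2b) = 6.0186/2.022 = 2.9766.
b = (√(2b))²/2 = 8.8600/2 = 4.4300.
(Check via u − w = 2F/√(2b): u − w = 16.1548, 2F/√(2b) = 16.1548.)

b = 4.43 N·s/m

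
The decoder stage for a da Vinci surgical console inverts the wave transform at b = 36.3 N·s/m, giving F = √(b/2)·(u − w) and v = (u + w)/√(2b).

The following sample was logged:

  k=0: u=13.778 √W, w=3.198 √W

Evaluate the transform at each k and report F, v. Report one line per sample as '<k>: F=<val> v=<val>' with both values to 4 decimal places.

0: F=45.0738 v=1.9924

k=0: u−w=10.5800, u+w=16.9760; √(b/2)=4.2603, √(2b)=8.5206; F=4.2603×10.58=45.0738, v=16.9760/8.5206=1.9924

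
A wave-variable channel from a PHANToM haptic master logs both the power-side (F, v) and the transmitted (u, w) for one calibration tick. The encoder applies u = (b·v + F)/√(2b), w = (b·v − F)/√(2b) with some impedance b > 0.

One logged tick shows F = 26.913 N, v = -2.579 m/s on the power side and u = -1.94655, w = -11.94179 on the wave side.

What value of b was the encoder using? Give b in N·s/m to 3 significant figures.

u + w = -13.8883;  u + w = √(2b)·v, so √(2b) = -13.8883/(-2.579) = 5.3852.
b = (√(2b))²/2 = 29.0000/2 = 14.5000.
(Check via u − w = 2F/√(2b): u − w = 9.9952, 2F/√(2b) = 9.9952.)

b = 14.5 N·s/m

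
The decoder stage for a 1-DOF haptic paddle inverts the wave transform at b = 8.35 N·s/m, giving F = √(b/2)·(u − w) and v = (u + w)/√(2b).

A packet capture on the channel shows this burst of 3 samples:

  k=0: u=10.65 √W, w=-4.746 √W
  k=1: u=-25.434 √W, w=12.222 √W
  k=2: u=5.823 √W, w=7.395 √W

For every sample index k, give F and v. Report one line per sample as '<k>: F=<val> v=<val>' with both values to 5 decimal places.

k=0: u−w=15.39600, u+w=5.90400; √(b/2)=2.04328, √(2b)=4.08656; F=2.04328×15.396=31.45836, v=5.90400/4.08656=1.44473
k=1: u−w=-37.65600, u+w=-13.21200; √(b/2)=2.04328, √(2b)=4.08656; F=2.04328×(-37.656)=-76.94181, v=-13.21200/4.08656=-3.23303
k=2: u−w=-1.57200, u+w=13.21800; √(b/2)=2.04328, √(2b)=4.08656; F=2.04328×(-1.572)=-3.21204, v=13.21800/4.08656=3.23450

0: F=31.45836 v=1.44473
1: F=-76.94181 v=-3.23303
2: F=-3.21204 v=3.23450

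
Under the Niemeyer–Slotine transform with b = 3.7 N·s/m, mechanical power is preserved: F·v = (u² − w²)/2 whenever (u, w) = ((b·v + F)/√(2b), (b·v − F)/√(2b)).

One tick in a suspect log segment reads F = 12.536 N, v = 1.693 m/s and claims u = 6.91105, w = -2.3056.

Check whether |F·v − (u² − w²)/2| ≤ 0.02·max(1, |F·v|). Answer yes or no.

F·v = 12.536×1.693 = 21.2234 W.
(u² − w²)/2 = (47.7626 − 5.3158)/2 = 21.2234 W.
|Δ| = 0.0000;  2% of max(1, |F·v|) = 0.4245.

yes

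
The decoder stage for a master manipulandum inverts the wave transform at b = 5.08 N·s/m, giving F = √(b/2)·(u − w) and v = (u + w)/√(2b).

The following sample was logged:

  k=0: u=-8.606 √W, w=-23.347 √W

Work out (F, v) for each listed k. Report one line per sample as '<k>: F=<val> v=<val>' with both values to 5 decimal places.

0: F=23.49329 v=-10.02455

k=0: u−w=14.74100, u+w=-31.95300; √(b/2)=1.59374, √(2b)=3.18748; F=1.59374×14.741=23.49329, v=-31.95300/3.18748=-10.02455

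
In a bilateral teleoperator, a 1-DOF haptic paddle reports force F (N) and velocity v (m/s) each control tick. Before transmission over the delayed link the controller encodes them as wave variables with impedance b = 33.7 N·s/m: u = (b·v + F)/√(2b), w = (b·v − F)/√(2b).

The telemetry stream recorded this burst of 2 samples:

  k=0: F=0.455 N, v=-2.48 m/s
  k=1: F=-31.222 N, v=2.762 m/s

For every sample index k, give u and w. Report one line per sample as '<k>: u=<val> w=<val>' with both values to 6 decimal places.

0: u=-10.124668 w=-10.235512
1: u=7.534626 w=15.140704

k=0: b·v=33.7×(-2.48)=-83.576000; √(2b)=8.209750; u=(-83.576000+0.455)/8.209750=-10.124668, w=(-83.576000−0.455)/8.209750=-10.235512
k=1: b·v=33.7×2.762=93.079400; √(2b)=8.209750; u=(93.079400+(-31.222))/8.209750=7.534626, w=(93.079400−(-31.222))/8.209750=15.140704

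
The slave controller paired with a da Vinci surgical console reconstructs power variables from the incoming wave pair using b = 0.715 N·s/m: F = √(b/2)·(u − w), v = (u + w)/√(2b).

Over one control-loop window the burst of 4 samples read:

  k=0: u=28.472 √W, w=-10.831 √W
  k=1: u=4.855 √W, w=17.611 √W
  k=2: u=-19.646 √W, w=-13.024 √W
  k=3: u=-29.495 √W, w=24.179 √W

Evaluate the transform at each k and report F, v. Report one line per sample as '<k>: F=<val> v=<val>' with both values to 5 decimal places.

0: F=23.49978 v=14.75215
1: F=-7.62698 v=18.78701
2: F=-3.95938 v=-27.32003
3: F=-32.09238 v=-4.44546

k=0: u−w=39.30300, u+w=17.64100; √(b/2)=0.59791, √(2b)=1.19583; F=0.59791×39.303=23.49978, v=17.64100/1.19583=14.75215
k=1: u−w=-12.75600, u+w=22.46600; √(b/2)=0.59791, √(2b)=1.19583; F=0.59791×(-12.756)=-7.62698, v=22.46600/1.19583=18.78701
k=2: u−w=-6.62200, u+w=-32.67000; √(b/2)=0.59791, √(2b)=1.19583; F=0.59791×(-6.622)=-3.95938, v=-32.67000/1.19583=-27.32003
k=3: u−w=-53.67400, u+w=-5.31600; √(b/2)=0.59791, √(2b)=1.19583; F=0.59791×(-53.674)=-32.09238, v=-5.31600/1.19583=-4.44546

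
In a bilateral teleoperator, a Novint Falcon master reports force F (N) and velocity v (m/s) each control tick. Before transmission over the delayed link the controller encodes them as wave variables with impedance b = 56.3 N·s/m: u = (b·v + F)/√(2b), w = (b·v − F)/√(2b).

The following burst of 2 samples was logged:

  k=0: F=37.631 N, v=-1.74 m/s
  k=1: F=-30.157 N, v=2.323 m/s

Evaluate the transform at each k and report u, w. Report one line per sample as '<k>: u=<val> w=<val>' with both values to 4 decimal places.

k=0: b·v=56.3×(-1.74)=-97.9620; √(2b)=10.6113; u=(-97.9620+37.631)/10.6113=-5.6855, w=(-97.9620−37.631)/10.6113=-12.7782
k=1: b·v=56.3×2.323=130.7849; √(2b)=10.6113; u=(130.7849+(-30.157))/10.6113=9.4831, w=(130.7849−(-30.157))/10.6113=15.1670

0: u=-5.6855 w=-12.7782
1: u=9.4831 w=15.1670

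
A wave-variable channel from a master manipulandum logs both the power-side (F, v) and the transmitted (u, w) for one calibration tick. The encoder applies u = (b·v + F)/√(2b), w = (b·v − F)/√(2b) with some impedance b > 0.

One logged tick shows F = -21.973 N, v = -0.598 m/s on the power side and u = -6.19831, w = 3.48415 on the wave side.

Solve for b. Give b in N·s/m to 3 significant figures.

u + w = -2.71416;  u + w = √(2b)·v, so √(2b) = -2.71416/(-0.598) = 4.53873.
b = (√(2b))²/2 = 20.60006/2 = 10.30003.
(Check via u − w = 2F/√(2b): u − w = -9.68246, 2F/√(2b) = -9.68245.)

b = 10.3 N·s/m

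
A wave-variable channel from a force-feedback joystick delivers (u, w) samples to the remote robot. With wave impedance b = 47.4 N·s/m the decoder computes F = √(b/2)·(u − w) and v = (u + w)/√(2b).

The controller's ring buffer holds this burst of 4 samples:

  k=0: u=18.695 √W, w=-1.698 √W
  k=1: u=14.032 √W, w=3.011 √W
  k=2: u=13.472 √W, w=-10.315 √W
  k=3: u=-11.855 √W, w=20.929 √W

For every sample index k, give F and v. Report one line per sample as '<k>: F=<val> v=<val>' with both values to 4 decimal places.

0: F=99.2785 v=1.7457
1: F=53.6531 v=1.7504
2: F=115.8014 v=0.3242
3: F=-159.6012 v=0.9320

k=0: u−w=20.3930, u+w=16.9970; √(b/2)=4.8683, √(2b)=9.7365; F=4.8683×20.393=99.2785, v=16.9970/9.7365=1.7457
k=1: u−w=11.0210, u+w=17.0430; √(b/2)=4.8683, √(2b)=9.7365; F=4.8683×11.021=53.6531, v=17.0430/9.7365=1.7504
k=2: u−w=23.7870, u+w=3.1570; √(b/2)=4.8683, √(2b)=9.7365; F=4.8683×23.787=115.8014, v=3.1570/9.7365=0.3242
k=3: u−w=-32.7840, u+w=9.0740; √(b/2)=4.8683, √(2b)=9.7365; F=4.8683×(-32.784)=-159.6012, v=9.0740/9.7365=0.9320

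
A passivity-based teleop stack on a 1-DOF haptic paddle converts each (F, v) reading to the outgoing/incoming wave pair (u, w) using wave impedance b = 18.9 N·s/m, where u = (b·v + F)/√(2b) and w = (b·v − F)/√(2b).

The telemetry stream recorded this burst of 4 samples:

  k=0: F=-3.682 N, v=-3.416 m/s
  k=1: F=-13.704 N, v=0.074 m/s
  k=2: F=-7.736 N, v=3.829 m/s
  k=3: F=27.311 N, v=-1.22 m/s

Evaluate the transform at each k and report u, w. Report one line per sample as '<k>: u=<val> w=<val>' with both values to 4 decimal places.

0: u=-11.1000 w=-9.9022
1: u=-2.0015 w=2.4564
2: u=10.5124 w=13.0289
3: u=0.6918 w=-8.1925

k=0: b·v=18.9×(-3.416)=-64.5624; √(2b)=6.1482; u=(-64.5624+(-3.682))/6.1482=-11.1000, w=(-64.5624−(-3.682))/6.1482=-9.9022
k=1: b·v=18.9×0.074=1.3986; √(2b)=6.1482; u=(1.3986+(-13.704))/6.1482=-2.0015, w=(1.3986−(-13.704))/6.1482=2.4564
k=2: b·v=18.9×3.829=72.3681; √(2b)=6.1482; u=(72.3681+(-7.736))/6.1482=10.5124, w=(72.3681−(-7.736))/6.1482=13.0289
k=3: b·v=18.9×(-1.22)=-23.0580; √(2b)=6.1482; u=(-23.0580+27.311)/6.1482=0.6918, w=(-23.0580−27.311)/6.1482=-8.1925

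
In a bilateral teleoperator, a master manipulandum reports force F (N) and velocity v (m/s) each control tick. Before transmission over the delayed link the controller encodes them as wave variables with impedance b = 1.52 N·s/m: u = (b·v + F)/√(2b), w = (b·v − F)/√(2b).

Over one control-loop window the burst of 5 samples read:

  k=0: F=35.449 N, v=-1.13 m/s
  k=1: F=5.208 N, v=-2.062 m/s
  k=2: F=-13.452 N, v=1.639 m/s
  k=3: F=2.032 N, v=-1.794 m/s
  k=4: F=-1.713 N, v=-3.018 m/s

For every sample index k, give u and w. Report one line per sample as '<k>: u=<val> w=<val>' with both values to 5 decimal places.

0: u=19.34628 w=-21.31651
1: u=1.18938 w=-4.78460
2: u=-6.28640 w=9.14410
3: u=-0.39854 w=-2.72940
4: u=-3.61350 w=-1.64856

k=0: b·v=1.52×(-1.13)=-1.71760; √(2b)=1.74356; u=(-1.71760+35.449)/1.74356=19.34628, w=(-1.71760−35.449)/1.74356=-21.31651
k=1: b·v=1.52×(-2.062)=-3.13424; √(2b)=1.74356; u=(-3.13424+5.208)/1.74356=1.18938, w=(-3.13424−5.208)/1.74356=-4.78460
k=2: b·v=1.52×1.639=2.49128; √(2b)=1.74356; u=(2.49128+(-13.452))/1.74356=-6.28640, w=(2.49128−(-13.452))/1.74356=9.14410
k=3: b·v=1.52×(-1.794)=-2.72688; √(2b)=1.74356; u=(-2.72688+2.032)/1.74356=-0.39854, w=(-2.72688−2.032)/1.74356=-2.72940
k=4: b·v=1.52×(-3.018)=-4.58736; √(2b)=1.74356; u=(-4.58736+(-1.713))/1.74356=-3.61350, w=(-4.58736−(-1.713))/1.74356=-1.64856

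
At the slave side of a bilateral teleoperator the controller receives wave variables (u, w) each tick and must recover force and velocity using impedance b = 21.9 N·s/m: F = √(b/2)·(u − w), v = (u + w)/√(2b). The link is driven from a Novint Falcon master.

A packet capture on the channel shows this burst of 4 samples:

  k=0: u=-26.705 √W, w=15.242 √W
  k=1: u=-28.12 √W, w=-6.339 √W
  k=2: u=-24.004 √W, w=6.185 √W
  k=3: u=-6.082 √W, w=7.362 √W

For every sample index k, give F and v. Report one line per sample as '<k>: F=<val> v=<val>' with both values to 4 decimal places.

k=0: u−w=-41.9470, u+w=-11.4630; √(b/2)=3.3091, √(2b)=6.6182; F=3.3091×(-41.947)=-138.8059, v=-11.4630/6.6182=-1.7321
k=1: u−w=-21.7810, u+w=-34.4590; √(b/2)=3.3091, √(2b)=6.6182; F=3.3091×(-21.781)=-72.0750, v=-34.4590/6.6182=-5.2067
k=2: u−w=-30.1890, u+w=-17.8190; √(b/2)=3.3091, √(2b)=6.6182; F=3.3091×(-30.189)=-99.8978, v=-17.8190/6.6182=-2.6924
k=3: u−w=-13.4440, u+w=1.2800; √(b/2)=3.3091, √(2b)=6.6182; F=3.3091×(-13.444)=-44.4873, v=1.2800/6.6182=0.1934

0: F=-138.8059 v=-1.7321
1: F=-72.0750 v=-5.2067
2: F=-99.8978 v=-2.6924
3: F=-44.4873 v=0.1934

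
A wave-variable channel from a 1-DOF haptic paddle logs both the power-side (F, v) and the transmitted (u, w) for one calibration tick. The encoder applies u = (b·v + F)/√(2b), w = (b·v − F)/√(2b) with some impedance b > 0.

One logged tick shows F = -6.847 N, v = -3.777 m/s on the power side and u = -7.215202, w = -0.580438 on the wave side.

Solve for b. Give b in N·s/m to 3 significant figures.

b = 2.13 N·s/m

u + w = -7.795640;  u + w = √(2b)·v, so √(2b) = -7.795640/(-3.777) = 2.063977.
b = (√(2b))²/2 = 4.260000/2 = 2.130000.
(Check via u − w = 2F/√(2b): u − w = -6.634764, 2F/√(2b) = -6.634765.)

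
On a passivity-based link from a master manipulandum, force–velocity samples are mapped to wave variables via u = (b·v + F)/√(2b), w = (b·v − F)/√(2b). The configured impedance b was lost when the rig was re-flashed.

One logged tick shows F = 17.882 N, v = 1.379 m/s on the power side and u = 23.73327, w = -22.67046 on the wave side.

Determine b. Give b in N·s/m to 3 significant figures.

u + w = 1.0628;  u + w = √(2b)·v, so √(2b) = 1.0628/1.379 = 0.7707.
b = (√(2b))²/2 = 0.5940/2 = 0.2970.
(Check via u − w = 2F/√(2b): u − w = 46.4037, 2F/√(2b) = 46.4039.)

b = 0.297 N·s/m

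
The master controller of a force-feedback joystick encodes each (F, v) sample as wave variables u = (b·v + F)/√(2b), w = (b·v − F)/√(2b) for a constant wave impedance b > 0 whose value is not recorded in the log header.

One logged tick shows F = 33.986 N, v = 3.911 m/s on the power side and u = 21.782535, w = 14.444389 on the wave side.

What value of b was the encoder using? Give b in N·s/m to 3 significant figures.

u + w = 36.226924;  u + w = √(2b)·v, so √(2b) = 36.226924/3.911 = 9.262829.
b = (√(2b))²/2 = 85.800000/2 = 42.900000.
(Check via u − w = 2F/√(2b): u − w = 7.338146, 2F/√(2b) = 7.338147.)

b = 42.9 N·s/m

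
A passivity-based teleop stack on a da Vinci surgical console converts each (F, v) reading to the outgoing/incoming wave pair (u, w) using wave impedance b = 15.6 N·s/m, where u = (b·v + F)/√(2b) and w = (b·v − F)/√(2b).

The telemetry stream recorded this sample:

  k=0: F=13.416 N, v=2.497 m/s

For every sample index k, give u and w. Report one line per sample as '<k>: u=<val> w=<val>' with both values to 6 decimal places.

k=0: b·v=15.6×2.497=38.953200; √(2b)=5.585696; u=(38.953200+13.416)/5.585696=9.375591, w=(38.953200−13.416)/5.585696=4.571892

0: u=9.375591 w=4.571892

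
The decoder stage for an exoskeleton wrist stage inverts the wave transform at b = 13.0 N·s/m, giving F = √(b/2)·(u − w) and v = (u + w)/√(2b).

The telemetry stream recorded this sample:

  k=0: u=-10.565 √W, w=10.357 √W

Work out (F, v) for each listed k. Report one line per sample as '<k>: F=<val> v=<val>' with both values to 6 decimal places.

k=0: u−w=-20.922000, u+w=-0.208000; √(b/2)=2.549510, √(2b)=5.099020; F=2.549510×(-20.922)=-53.340843, v=-0.208000/5.099020=-0.040792

0: F=-53.340843 v=-0.040792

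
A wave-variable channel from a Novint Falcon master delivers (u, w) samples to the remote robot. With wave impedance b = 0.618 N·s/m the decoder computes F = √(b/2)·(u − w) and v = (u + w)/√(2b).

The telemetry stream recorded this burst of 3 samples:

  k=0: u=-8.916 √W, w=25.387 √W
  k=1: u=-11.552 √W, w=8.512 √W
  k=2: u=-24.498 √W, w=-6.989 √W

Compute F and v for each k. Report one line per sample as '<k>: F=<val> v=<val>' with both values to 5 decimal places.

0: F=-19.06827 v=14.81531
1: F=-11.15313 v=-2.73441
2: F=-9.73286 v=-28.32188

k=0: u−w=-34.30300, u+w=16.47100; √(b/2)=0.55588, √(2b)=1.11176; F=0.55588×(-34.303)=-19.06827, v=16.47100/1.11176=14.81531
k=1: u−w=-20.06400, u+w=-3.04000; √(b/2)=0.55588, √(2b)=1.11176; F=0.55588×(-20.064)=-11.15313, v=-3.04000/1.11176=-2.73441
k=2: u−w=-17.50900, u+w=-31.48700; √(b/2)=0.55588, √(2b)=1.11176; F=0.55588×(-17.509)=-9.73286, v=-31.48700/1.11176=-28.32188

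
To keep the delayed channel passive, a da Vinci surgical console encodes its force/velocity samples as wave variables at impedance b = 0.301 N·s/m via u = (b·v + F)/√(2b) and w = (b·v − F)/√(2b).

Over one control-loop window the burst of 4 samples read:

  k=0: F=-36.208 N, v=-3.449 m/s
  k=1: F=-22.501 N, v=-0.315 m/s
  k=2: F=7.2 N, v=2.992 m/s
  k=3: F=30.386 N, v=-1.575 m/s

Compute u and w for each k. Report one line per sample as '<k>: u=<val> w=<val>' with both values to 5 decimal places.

k=0: b·v=0.301×(-3.449)=-1.03815; √(2b)=0.77589; u=(-1.03815+(-36.208))/0.77589=-48.00463, w=(-1.03815−(-36.208))/0.77589=45.32860
k=1: b·v=0.301×(-0.315)=-0.09481; √(2b)=0.77589; u=(-0.09481+(-22.501))/0.77589=-29.12257, w=(-0.09481−(-22.501))/0.77589=28.87817
k=2: b·v=0.301×2.992=0.90059; √(2b)=0.77589; u=(0.90059+7.2)/0.77589=10.44043, w=(0.90059−7.2)/0.77589=-8.11898
k=3: b·v=0.301×(-1.575)=-0.47407; √(2b)=0.77589; u=(-0.47407+30.386)/0.77589=38.55193, w=(-0.47407−30.386)/0.77589=-39.77395

0: u=-48.00463 w=45.32860
1: u=-29.12257 w=28.87817
2: u=10.44043 w=-8.11898
3: u=38.55193 w=-39.77395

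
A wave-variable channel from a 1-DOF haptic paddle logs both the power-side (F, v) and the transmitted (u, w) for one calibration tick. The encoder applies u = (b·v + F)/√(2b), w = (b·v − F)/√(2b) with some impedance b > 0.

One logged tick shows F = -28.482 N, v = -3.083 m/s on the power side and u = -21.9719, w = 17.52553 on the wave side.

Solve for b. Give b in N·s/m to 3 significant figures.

u + w = -4.4464;  u + w = √(2b)·v, so √(2b) = -4.4464/(-3.083) = 1.4422.
b = (√(2b))²/2 = 2.0800/2 = 1.0400.
(Check via u − w = 2F/√(2b): u − w = -39.4974, 2F/√(2b) = -39.4974.)

b = 1.04 N·s/m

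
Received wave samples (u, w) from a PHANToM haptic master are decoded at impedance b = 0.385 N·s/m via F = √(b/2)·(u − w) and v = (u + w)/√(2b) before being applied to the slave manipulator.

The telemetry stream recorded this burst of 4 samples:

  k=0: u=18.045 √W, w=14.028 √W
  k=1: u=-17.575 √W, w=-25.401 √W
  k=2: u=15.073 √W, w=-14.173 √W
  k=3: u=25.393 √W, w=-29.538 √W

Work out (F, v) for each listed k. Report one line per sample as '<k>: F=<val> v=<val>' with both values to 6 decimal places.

0: F=1.762452 v=36.550576
1: F=3.433644 v=-48.975697
2: F=12.831630 v=1.025645
3: F=24.100878 v=-4.723666

k=0: u−w=4.017000, u+w=32.073000; √(b/2)=0.438748, √(2b)=0.877496; F=0.438748×4.017=1.762452, v=32.073000/0.877496=36.550576
k=1: u−w=7.826000, u+w=-42.976000; √(b/2)=0.438748, √(2b)=0.877496; F=0.438748×7.826=3.433644, v=-42.976000/0.877496=-48.975697
k=2: u−w=29.246000, u+w=0.900000; √(b/2)=0.438748, √(2b)=0.877496; F=0.438748×29.246=12.831630, v=0.900000/0.877496=1.025645
k=3: u−w=54.931000, u+w=-4.145000; √(b/2)=0.438748, √(2b)=0.877496; F=0.438748×54.931=24.100878, v=-4.145000/0.877496=-4.723666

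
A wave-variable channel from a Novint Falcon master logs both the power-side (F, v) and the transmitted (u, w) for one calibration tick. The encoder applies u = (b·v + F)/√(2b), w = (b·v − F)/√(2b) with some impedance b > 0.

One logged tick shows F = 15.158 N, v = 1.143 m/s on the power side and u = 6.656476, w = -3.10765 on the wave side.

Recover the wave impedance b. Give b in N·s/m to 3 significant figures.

u + w = 3.548826;  u + w = √(2b)·v, so √(2b) = 3.548826/1.143 = 3.104835.
b = (√(2b))²/2 = 9.639998/2 = 4.819999.
(Check via u − w = 2F/√(2b): u − w = 9.764126, 2F/√(2b) = 9.764127.)

b = 4.82 N·s/m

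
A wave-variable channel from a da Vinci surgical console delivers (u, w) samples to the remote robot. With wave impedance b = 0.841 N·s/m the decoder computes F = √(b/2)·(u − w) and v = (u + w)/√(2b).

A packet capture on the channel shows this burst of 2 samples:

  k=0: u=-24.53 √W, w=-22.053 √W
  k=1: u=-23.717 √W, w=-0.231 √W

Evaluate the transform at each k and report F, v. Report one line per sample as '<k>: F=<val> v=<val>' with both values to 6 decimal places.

k=0: u−w=-2.477000, u+w=-46.583000; √(b/2)=0.648460, √(2b)=1.296919; F=0.648460×(-2.477)=-1.606235, v=-46.583000/1.296919=-35.918191
k=1: u−w=-23.486000, u+w=-23.948000; √(b/2)=0.648460, √(2b)=1.296919; F=0.648460×(-23.486)=-15.229725, v=-23.948000/1.296919=-18.465295

0: F=-1.606235 v=-35.918191
1: F=-15.229725 v=-18.465295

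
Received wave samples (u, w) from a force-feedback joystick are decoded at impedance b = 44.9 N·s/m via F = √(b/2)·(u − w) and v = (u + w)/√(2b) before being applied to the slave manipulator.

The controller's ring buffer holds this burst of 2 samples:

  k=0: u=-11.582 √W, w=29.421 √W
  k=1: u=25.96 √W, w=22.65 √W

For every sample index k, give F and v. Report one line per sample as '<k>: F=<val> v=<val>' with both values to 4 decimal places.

0: F=-194.2781 v=1.8825
1: F=15.6833 v=5.1296

k=0: u−w=-41.0030, u+w=17.8390; √(b/2)=4.7381, √(2b)=9.4763; F=4.7381×(-41.003)=-194.2781, v=17.8390/9.4763=1.8825
k=1: u−w=3.3100, u+w=48.6100; √(b/2)=4.7381, √(2b)=9.4763; F=4.7381×3.31=15.6833, v=48.6100/9.4763=5.1296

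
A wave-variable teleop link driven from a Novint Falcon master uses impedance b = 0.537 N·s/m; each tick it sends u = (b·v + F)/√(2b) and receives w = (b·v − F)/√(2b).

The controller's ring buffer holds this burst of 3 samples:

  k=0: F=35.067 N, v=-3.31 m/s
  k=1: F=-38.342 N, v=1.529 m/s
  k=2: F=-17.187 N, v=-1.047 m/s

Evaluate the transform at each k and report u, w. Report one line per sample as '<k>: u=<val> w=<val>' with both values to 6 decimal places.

k=0: b·v=0.537×(-3.31)=-1.777470; √(2b)=1.036340; u=(-1.777470+35.067)/1.036340=32.122218, w=(-1.777470−35.067)/1.036340=-35.552502
k=1: b·v=0.537×1.529=0.821073; √(2b)=1.036340; u=(0.821073+(-38.342))/1.036340=-36.205239, w=(0.821073−(-38.342))/1.036340=37.789802
k=2: b·v=0.537×(-1.047)=-0.562239; √(2b)=1.036340; u=(-0.562239+(-17.187))/1.036340=-17.126854, w=(-0.562239−(-17.187))/1.036340=16.041806

0: u=32.122218 w=-35.552502
1: u=-36.205239 w=37.789802
2: u=-17.126854 w=16.041806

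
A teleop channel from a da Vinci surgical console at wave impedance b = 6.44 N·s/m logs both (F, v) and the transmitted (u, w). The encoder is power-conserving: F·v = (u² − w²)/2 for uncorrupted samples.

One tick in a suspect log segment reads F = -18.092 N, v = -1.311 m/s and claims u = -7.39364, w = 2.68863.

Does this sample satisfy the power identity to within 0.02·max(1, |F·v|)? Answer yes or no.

F·v = (-18.092)×(-1.311) = 23.7186 W.
(u² − w²)/2 = (54.6659 − 7.2287)/2 = 23.7186 W.
|Δ| = 0.0000;  2% of max(1, |F·v|) = 0.4744.

yes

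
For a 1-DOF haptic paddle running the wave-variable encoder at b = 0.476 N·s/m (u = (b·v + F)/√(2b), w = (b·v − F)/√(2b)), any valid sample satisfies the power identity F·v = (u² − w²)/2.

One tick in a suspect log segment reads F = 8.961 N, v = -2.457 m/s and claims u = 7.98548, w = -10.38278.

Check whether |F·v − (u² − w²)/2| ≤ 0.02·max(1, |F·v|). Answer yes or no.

F·v = 8.961×(-2.457) = -22.01718 W.
(u² − w²)/2 = (63.76789 − 107.80212)/2 = -22.01711 W.
|Δ| = 0.00006;  2% of max(1, |F·v|) = 0.44034.

yes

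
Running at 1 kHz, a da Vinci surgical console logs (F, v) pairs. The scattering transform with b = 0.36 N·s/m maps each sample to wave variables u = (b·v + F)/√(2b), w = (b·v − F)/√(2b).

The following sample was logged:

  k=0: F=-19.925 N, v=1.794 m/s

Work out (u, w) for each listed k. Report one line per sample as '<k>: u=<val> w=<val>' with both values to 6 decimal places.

0: u=-22.720708 w=24.242967

k=0: b·v=0.36×1.794=0.645840; √(2b)=0.848528; u=(0.645840+(-19.925))/0.848528=-22.720708, w=(0.645840−(-19.925))/0.848528=24.242967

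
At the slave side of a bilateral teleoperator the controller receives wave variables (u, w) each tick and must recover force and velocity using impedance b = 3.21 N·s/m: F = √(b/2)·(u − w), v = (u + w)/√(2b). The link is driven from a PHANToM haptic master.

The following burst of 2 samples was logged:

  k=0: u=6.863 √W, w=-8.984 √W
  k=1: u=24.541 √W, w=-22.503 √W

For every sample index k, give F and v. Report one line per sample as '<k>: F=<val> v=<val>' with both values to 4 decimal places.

k=0: u−w=15.8470, u+w=-2.1210; √(b/2)=1.2669, √(2b)=2.5338; F=1.2669×15.847=20.0763, v=-2.1210/2.5338=-0.8371
k=1: u−w=47.0440, u+w=2.0380; √(b/2)=1.2669, √(2b)=2.5338; F=1.2669×47.044=59.5994, v=2.0380/2.5338=0.8043

0: F=20.0763 v=-0.8371
1: F=59.5994 v=0.8043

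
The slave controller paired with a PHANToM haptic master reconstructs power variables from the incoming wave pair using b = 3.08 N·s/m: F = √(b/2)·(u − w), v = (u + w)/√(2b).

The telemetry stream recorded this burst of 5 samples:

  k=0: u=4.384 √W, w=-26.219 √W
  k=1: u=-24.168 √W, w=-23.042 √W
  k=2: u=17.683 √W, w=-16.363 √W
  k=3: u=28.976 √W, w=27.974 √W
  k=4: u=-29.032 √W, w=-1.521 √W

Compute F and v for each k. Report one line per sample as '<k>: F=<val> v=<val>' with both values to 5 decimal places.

0: F=37.97732 v=-8.79757
1: F=-1.39733 v=-19.02145
2: F=42.24997 v=0.53184
3: F=1.24345 v=22.94581
4: F=-34.14025 v=-12.31015

k=0: u−w=30.60300, u+w=-21.83500; √(b/2)=1.24097, √(2b)=2.48193; F=1.24097×30.603=37.97732, v=-21.83500/2.48193=-8.79757
k=1: u−w=-1.12600, u+w=-47.21000; √(b/2)=1.24097, √(2b)=2.48193; F=1.24097×(-1.126)=-1.39733, v=-47.21000/2.48193=-19.02145
k=2: u−w=34.04600, u+w=1.32000; √(b/2)=1.24097, √(2b)=2.48193; F=1.24097×34.046=42.24997, v=1.32000/2.48193=0.53184
k=3: u−w=1.00200, u+w=56.95000; √(b/2)=1.24097, √(2b)=2.48193; F=1.24097×1.002=1.24345, v=56.95000/2.48193=22.94581
k=4: u−w=-27.51100, u+w=-30.55300; √(b/2)=1.24097, √(2b)=2.48193; F=1.24097×(-27.511)=-34.14025, v=-30.55300/2.48193=-12.31015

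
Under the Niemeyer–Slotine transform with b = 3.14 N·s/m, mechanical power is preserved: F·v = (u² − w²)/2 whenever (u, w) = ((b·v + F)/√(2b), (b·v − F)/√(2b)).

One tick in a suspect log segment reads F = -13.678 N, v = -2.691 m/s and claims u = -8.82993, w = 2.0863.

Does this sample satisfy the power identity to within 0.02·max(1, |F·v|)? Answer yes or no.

yes

F·v = (-13.678)×(-2.691) = 36.80750 W.
(u² − w²)/2 = (77.96766 − 4.35265)/2 = 36.80751 W.
|Δ| = 0.00001;  2% of max(1, |F·v|) = 0.73615.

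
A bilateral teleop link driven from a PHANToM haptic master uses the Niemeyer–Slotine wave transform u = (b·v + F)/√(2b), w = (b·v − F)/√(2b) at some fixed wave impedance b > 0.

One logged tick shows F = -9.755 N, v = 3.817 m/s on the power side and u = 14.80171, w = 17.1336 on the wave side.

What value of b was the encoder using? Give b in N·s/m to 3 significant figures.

u + w = 31.93531;  u + w = √(2b)·v, so √(2b) = 31.93531/3.817 = 8.36660.
b = (√(2b))²/2 = 69.99999/2 = 34.99999.
(Check via u − w = 2F/√(2b): u − w = -2.33189, 2F/√(2b) = -2.33189.)

b = 35 N·s/m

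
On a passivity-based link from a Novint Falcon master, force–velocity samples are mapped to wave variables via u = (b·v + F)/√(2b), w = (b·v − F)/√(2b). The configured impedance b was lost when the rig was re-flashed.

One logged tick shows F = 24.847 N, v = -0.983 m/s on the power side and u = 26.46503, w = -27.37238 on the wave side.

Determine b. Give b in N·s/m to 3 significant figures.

b = 0.426 N·s/m

u + w = -0.9074;  u + w = √(2b)·v, so √(2b) = -0.9074/(-0.983) = 0.9230.
b = (√(2b))²/2 = 0.8520/2 = 0.4260.
(Check via u − w = 2F/√(2b): u − w = 53.8374, 2F/√(2b) = 53.8372.)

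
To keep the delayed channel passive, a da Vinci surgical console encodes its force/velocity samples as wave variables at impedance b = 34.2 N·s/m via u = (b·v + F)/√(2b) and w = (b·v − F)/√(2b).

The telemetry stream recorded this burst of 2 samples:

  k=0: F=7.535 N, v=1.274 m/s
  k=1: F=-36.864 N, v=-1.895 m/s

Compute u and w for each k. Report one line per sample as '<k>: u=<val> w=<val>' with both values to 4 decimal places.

k=0: b·v=34.2×1.274=43.5708; √(2b)=8.2704; u=(43.5708+7.535)/8.2704=6.1793, w=(43.5708−7.535)/8.2704=4.3572
k=1: b·v=34.2×(-1.895)=-64.8090; √(2b)=8.2704; u=(-64.8090+(-36.864))/8.2704=-12.2936, w=(-64.8090−(-36.864))/8.2704=-3.3789

0: u=6.1793 w=4.3572
1: u=-12.2936 w=-3.3789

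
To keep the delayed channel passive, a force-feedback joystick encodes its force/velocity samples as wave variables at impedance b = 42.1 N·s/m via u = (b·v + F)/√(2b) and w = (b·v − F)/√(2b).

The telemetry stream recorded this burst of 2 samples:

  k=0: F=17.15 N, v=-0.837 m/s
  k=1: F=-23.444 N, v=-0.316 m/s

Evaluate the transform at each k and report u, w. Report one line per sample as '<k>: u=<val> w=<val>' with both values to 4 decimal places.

k=0: b·v=42.1×(-0.837)=-35.2377; √(2b)=9.1761; u=(-35.2377+17.15)/9.1761=-1.9712, w=(-35.2377−17.15)/9.1761=-5.7092
k=1: b·v=42.1×(-0.316)=-13.3036; √(2b)=9.1761; u=(-13.3036+(-23.444))/9.1761=-4.0047, w=(-13.3036−(-23.444))/9.1761=1.1051

0: u=-1.9712 w=-5.7092
1: u=-4.0047 w=1.1051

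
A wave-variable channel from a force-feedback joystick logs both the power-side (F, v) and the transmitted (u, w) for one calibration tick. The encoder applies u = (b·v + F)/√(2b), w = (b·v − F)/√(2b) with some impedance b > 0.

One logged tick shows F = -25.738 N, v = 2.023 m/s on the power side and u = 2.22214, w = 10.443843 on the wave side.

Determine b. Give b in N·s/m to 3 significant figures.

u + w = 12.665983;  u + w = √(2b)·v, so √(2b) = 12.665983/2.023 = 6.260990.
b = (√(2b))²/2 = 39.199997/2 = 19.599999.
(Check via u − w = 2F/√(2b): u − w = -8.221703, 2F/√(2b) = -8.221703.)

b = 19.6 N·s/m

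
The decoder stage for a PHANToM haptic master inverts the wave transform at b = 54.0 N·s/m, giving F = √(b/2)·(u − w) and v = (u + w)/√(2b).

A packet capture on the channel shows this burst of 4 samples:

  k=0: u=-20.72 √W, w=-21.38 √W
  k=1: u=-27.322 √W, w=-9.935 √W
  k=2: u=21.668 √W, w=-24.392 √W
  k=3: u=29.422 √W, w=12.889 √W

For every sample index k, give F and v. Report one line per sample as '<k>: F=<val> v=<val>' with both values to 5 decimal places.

0: F=3.42946 v=-4.05107
1: F=-90.34550 v=-3.58506
2: F=239.33478 v=-0.26212
3: F=85.90799 v=4.07138

k=0: u−w=0.66000, u+w=-42.10000; √(b/2)=5.19615, √(2b)=10.39230; F=5.19615×0.66=3.42946, v=-42.10000/10.39230=-4.05107
k=1: u−w=-17.38700, u+w=-37.25700; √(b/2)=5.19615, √(2b)=10.39230; F=5.19615×(-17.387)=-90.34550, v=-37.25700/10.39230=-3.58506
k=2: u−w=46.06000, u+w=-2.72400; √(b/2)=5.19615, √(2b)=10.39230; F=5.19615×46.06=239.33478, v=-2.72400/10.39230=-0.26212
k=3: u−w=16.53300, u+w=42.31100; √(b/2)=5.19615, √(2b)=10.39230; F=5.19615×16.533=85.90799, v=42.31100/10.39230=4.07138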